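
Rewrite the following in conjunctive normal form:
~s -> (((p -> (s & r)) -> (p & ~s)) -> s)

~s -> (((p -> (s & r)) -> (p & ~s)) -> s)
≡ ~~s | (((p -> (s & r)) -> (p & ~s)) -> s)   [eliminate ->]
≡ ~~s | ~((p -> (s & r)) -> (p & ~s)) | s   [eliminate ->]
≡ ~~s | ~(~(p -> (s & r)) | (p & ~s)) | s   [eliminate ->]
≡ ~~s | ~(~(~p | (s & r)) | (p & ~s)) | s   [eliminate ->]
≡ s | ~(~(~p | (s & r)) | (p & ~s)) | s   [double negation]
≡ s | (~~(~p | (s & r)) & ~(p & ~s)) | s   [De Morgan]
≡ s | ((~p | (s & r)) & ~(p & ~s)) | s   [double negation]
≡ s | ((~p | (s & r)) & (~p | ~~s)) | s   [De Morgan]
≡ s | ((~p | (s & r)) & (~p | s)) | s   [double negation]
≡ (s | ~p | s | s) & (s | ~p | r | s) & (s | ~p | s | s)   [distribute | over &]
≡ s | ~p   [simplify]

s | ~p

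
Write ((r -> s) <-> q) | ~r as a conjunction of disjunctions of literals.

((r -> s) <-> q) | ~r
⇔ (((r -> s) -> q) & (q -> (r -> s))) | ~r   [eliminate <->]
⇔ ((~(r -> s) | q) & (q -> (r -> s))) | ~r   [eliminate ->]
⇔ ((~(~r | s) | q) & (q -> (r -> s))) | ~r   [eliminate ->]
⇔ ((~(~r | s) | q) & (~q | (r -> s))) | ~r   [eliminate ->]
⇔ ((~(~r | s) | q) & (~q | ~r | s)) | ~r   [eliminate ->]
⇔ (((~~r & ~s) | q) & (~q | ~r | s)) | ~r   [De Morgan]
⇔ (((r & ~s) | q) & (~q | ~r | s)) | ~r   [double negation]
⇔ (r | q | ~r) & (~s | q | ~r) & (~q | ~r | s | ~r)   [distribute | over &]
⇔ (~s | q | ~r) & (~q | ~r | s)   [simplify]

(~s | q | ~r) & (~q | ~r | s)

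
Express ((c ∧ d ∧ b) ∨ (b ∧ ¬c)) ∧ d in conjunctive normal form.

b ∧ d

((c ∧ d ∧ b) ∨ (b ∧ ¬c)) ∧ d
⇔ (c ∨ b) ∧ (c ∨ ¬c) ∧ (d ∨ b) ∧ (d ∨ ¬c) ∧ (b ∨ b) ∧ (b ∨ ¬c) ∧ d   — distribute ∨ over ∧
⇔ b ∧ d   — simplify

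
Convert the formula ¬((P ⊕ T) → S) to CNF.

¬((P ⊕ T) → S)
≡ ¬(¬(P ⊕ T) ∨ S)   (eliminate →)
≡ ¬(¬((P ∨ T) ∧ ¬(P ∧ T)) ∨ S)   (expand ⊕)
≡ ¬¬((P ∨ T) ∧ ¬(P ∧ T)) ∧ ¬S   (De Morgan)
≡ (P ∨ T) ∧ ¬(P ∧ T) ∧ ¬S   (double negation)
≡ (P ∨ T) ∧ (¬P ∨ ¬T) ∧ ¬S   (De Morgan)

(P ∨ T) ∧ (¬P ∨ ¬T) ∧ ¬S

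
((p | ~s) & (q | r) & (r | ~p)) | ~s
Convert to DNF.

(p & r) | ~s

((p | ~s) & (q | r) & (r | ~p)) | ~s
= (p & q & r) | (p & q & ~p) | (p & r & r) | (p & r & ~p) | (~s & q & r) | (~s & q & ~p) | (~s & r & r) | (~s & r & ~p) | ~s   [distribute & over |]
= (p & r) | ~s   [simplify]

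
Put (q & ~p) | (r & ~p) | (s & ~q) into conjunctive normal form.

(q | r | s) & (~p | s) & (~p | ~q)

(q & ~p) | (r & ~p) | (s & ~q)
≡ (q | r | s) & (q | r | ~q) & (q | ~p | s) & (q | ~p | ~q) & (~p | r | s) & (~p | r | ~q) & (~p | ~p | s) & (~p | ~p | ~q)   [distribute | over &]
≡ (q | r | s) & (~p | s) & (~p | ~q)   [simplify]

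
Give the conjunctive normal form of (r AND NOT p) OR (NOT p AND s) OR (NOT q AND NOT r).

(r OR s OR NOT q) AND (NOT p OR NOT q) AND (NOT p OR NOT r)

(r AND NOT p) OR (NOT p AND s) OR (NOT q AND NOT r)
≡ (r OR NOT p OR NOT q) AND (r OR NOT p OR NOT r) AND (r OR s OR NOT q) AND (r OR s OR NOT r) AND (NOT p OR NOT p OR NOT q) AND (NOT p OR NOT p OR NOT r) AND (NOT p OR s OR NOT q) AND (NOT p OR s OR NOT r)   [distribute OR over AND]
≡ (r OR s OR NOT q) AND (NOT p OR NOT q) AND (NOT p OR NOT r)   [simplify]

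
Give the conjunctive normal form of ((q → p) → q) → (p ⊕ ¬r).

(¬q ∨ p ∨ ¬r) ∧ (¬q ∨ ¬p ∨ r)

((q → p) → q) → (p ⊕ ¬r)
⇔ ¬((q → p) → q) ∨ (p ⊕ ¬r)   (eliminate →)
⇔ ¬(¬(q → p) ∨ q) ∨ (p ⊕ ¬r)   (eliminate →)
⇔ ¬(¬(¬q ∨ p) ∨ q) ∨ (p ⊕ ¬r)   (eliminate →)
⇔ ¬(¬(¬q ∨ p) ∨ q) ∨ ((p ∨ ¬r) ∧ ¬(p ∧ ¬r))   (expand ⊕)
⇔ (¬¬(¬q ∨ p) ∧ ¬q) ∨ ((p ∨ ¬r) ∧ ¬(p ∧ ¬r))   (De Morgan)
⇔ ((¬q ∨ p) ∧ ¬q) ∨ ((p ∨ ¬r) ∧ ¬(p ∧ ¬r))   (double negation)
⇔ ((¬q ∨ p) ∧ ¬q) ∨ ((p ∨ ¬r) ∧ (¬p ∨ ¬¬r))   (De Morgan)
⇔ ((¬q ∨ p) ∧ ¬q) ∨ ((p ∨ ¬r) ∧ (¬p ∨ r))   (double negation)
⇔ (¬q ∨ p ∨ p ∨ ¬r) ∧ (¬q ∨ p ∨ ¬p ∨ r) ∧ (¬q ∨ p ∨ ¬r) ∧ (¬q ∨ ¬p ∨ r)   (distribute ∨ over ∧)
⇔ (¬q ∨ p ∨ ¬r) ∧ (¬q ∨ ¬p ∨ r)   (simplify)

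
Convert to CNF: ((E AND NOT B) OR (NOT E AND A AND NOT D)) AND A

((E AND NOT B) OR (NOT E AND A AND NOT D)) AND A
= (E OR NOT E) AND (E OR A) AND (E OR NOT D) AND (NOT B OR NOT E) AND (NOT B OR A) AND (NOT B OR NOT D) AND A
= (E OR NOT D) AND (NOT B OR NOT E) AND (NOT B OR NOT D) AND A

(E OR NOT D) AND (NOT B OR NOT E) AND (NOT B OR NOT D) AND A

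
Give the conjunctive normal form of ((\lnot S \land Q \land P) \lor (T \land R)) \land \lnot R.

((\lnot S \land Q \land P) \lor (T \land R)) \land \lnot R
≡ (\lnot S \lor T) \land (\lnot S \lor R) \land (Q \lor T) \land (Q \lor R) \land (P \lor T) \land (P \lor R) \land \lnot R   [distribute \lor over \land]

(\lnot S \lor T) \land (\lnot S \lor R) \land (Q \lor T) \land (Q \lor R) \land (P \lor T) \land (P \lor R) \land \lnot R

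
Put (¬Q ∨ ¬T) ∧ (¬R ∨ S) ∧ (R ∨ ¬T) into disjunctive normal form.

(¬Q ∨ ¬T) ∧ (¬R ∨ S) ∧ (R ∨ ¬T)
≡ (¬Q ∧ ¬R ∧ R) ∨ (¬Q ∧ ¬R ∧ ¬T) ∨ (¬Q ∧ S ∧ R) ∨ (¬Q ∧ S ∧ ¬T) ∨ (¬T ∧ ¬R ∧ R) ∨ (¬T ∧ ¬R ∧ ¬T) ∨ (¬T ∧ S ∧ R) ∨ (¬T ∧ S ∧ ¬T)   (distribute ∧ over ∨)
≡ (¬Q ∧ S ∧ R) ∨ (¬T ∧ ¬R) ∨ (¬T ∧ S)   (simplify)

(¬Q ∧ S ∧ R) ∨ (¬T ∧ ¬R) ∨ (¬T ∧ S)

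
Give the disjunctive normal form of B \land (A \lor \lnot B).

B \land A

B \land (A \lor \lnot B)
≡ (B \land A) \lor (B \land \lnot B)   [distribute \land over \lor]
≡ B \land A   [simplify]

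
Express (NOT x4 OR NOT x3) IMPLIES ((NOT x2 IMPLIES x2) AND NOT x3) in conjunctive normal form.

(NOT x4 OR NOT x3) IMPLIES ((NOT x2 IMPLIES x2) AND NOT x3)
⇔ NOT (NOT x4 OR NOT x3) OR ((NOT x2 IMPLIES x2) AND NOT x3)   [eliminate IMPLIES]
⇔ NOT (NOT x4 OR NOT x3) OR ((NOT NOT x2 OR x2) AND NOT x3)   [eliminate IMPLIES]
⇔ (NOT NOT x4 AND NOT NOT x3) OR ((NOT NOT x2 OR x2) AND NOT x3)   [De Morgan]
⇔ (x4 AND NOT NOT x3) OR ((NOT NOT x2 OR x2) AND NOT x3)   [double negation]
⇔ (x4 AND x3) OR ((NOT NOT x2 OR x2) AND NOT x3)   [double negation]
⇔ (x4 AND x3) OR ((x2 OR x2) AND NOT x3)   [double negation]
⇔ (x4 OR x2 OR x2) AND (x4 OR NOT x3) AND (x3 OR x2 OR x2) AND (x3 OR NOT x3)   [distribute OR over AND]
⇔ (x4 OR x2) AND (x4 OR NOT x3) AND (x3 OR x2)   [simplify]

(x4 OR x2) AND (x4 OR NOT x3) AND (x3 OR x2)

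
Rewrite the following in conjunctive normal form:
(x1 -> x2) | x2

~x1 | x2

(x1 -> x2) | x2
≡ ~x1 | x2 | x2   — eliminate ->
≡ ~x1 | x2   — simplify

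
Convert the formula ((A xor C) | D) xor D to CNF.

(A | C | D) & (~A | ~C | D) & ~D

((A xor C) | D) xor D
⇔ ((A xor C) | D | D) & ~(((A xor C) | D) & D)   [expand xor]
⇔ (((A | C) & ~(A & C)) | D | D) & ~(((A xor C) | D) & D)   [expand xor]
⇔ (((A | C) & ~(A & C)) | D | D) & ~((((A | C) & ~(A & C)) | D) & D)   [expand xor]
⇔ (((A | C) & (~A | ~C)) | D | D) & ~((((A | C) & ~(A & C)) | D) & D)   [De Morgan]
⇔ (((A | C) & (~A | ~C)) | D | D) & (~(((A | C) & ~(A & C)) | D) | ~D)   [De Morgan]
⇔ (((A | C) & (~A | ~C)) | D | D) & ((~((A | C) & ~(A & C)) & ~D) | ~D)   [De Morgan]
⇔ (((A | C) & (~A | ~C)) | D | D) & (((~(A | C) | ~~(A & C)) & ~D) | ~D)   [De Morgan]
⇔ (((A | C) & (~A | ~C)) | D | D) & ((((~A & ~C) | ~~(A & C)) & ~D) | ~D)   [De Morgan]
⇔ (((A | C) & (~A | ~C)) | D | D) & ((((~A & ~C) | (A & C)) & ~D) | ~D)   [double negation]
⇔ (A | C | D | D) & (~A | ~C | D | D) & (~A | A | ~D) & (~A | C | ~D) & (~C | A | ~D) & (~C | C | ~D) & (~D | ~D)   [distribute | over &]
⇔ (A | C | D) & (~A | ~C | D) & ~D   [simplify]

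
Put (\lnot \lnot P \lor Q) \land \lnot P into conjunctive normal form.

(\lnot \lnot P \lor Q) \land \lnot P
⇔ (P \lor Q) \land \lnot P

(P \lor Q) \land \lnot P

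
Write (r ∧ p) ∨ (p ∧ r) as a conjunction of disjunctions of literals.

(r ∧ p) ∨ (p ∧ r)
≡ (r ∨ p) ∧ (r ∨ r) ∧ (p ∨ p) ∧ (p ∨ r)   (distribute ∨ over ∧)
≡ r ∧ p   (simplify)

r ∧ p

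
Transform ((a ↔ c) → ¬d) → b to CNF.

((a ↔ c) → ¬d) → b
= ¬((a ↔ c) → ¬d) ∨ b   [eliminate →]
= ¬(¬(a ↔ c) ∨ ¬d) ∨ b   [eliminate →]
= ¬(¬((a → c) ∧ (c → a)) ∨ ¬d) ∨ b   [eliminate ↔]
= ¬(¬((¬a ∨ c) ∧ (c → a)) ∨ ¬d) ∨ b   [eliminate →]
= ¬(¬((¬a ∨ c) ∧ (¬c ∨ a)) ∨ ¬d) ∨ b   [eliminate →]
= (¬¬((¬a ∨ c) ∧ (¬c ∨ a)) ∧ ¬¬d) ∨ b   [De Morgan]
= ((¬a ∨ c) ∧ (¬c ∨ a) ∧ ¬¬d) ∨ b   [double negation]
= ((¬a ∨ c) ∧ (¬c ∨ a) ∧ d) ∨ b   [double negation]
= (¬a ∨ c ∨ b) ∧ (¬c ∨ a ∨ b) ∧ (d ∨ b)   [distribute ∨ over ∧]

(¬a ∨ c ∨ b) ∧ (¬c ∨ a ∨ b) ∧ (d ∨ b)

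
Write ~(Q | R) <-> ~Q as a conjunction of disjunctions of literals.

Q | ~R

~(Q | R) <-> ~Q
≡ (~(Q | R) -> ~Q) & (~Q -> ~(Q | R))
≡ (~~(Q | R) | ~Q) & (~Q -> ~(Q | R))
≡ (~~(Q | R) | ~Q) & (~~Q | ~(Q | R))
≡ (Q | R | ~Q) & (~~Q | ~(Q | R))
≡ (Q | R | ~Q) & (Q | ~(Q | R))
≡ (Q | R | ~Q) & (Q | (~Q & ~R))
≡ (Q | R | ~Q) & (Q | ~Q) & (Q | ~R)
≡ Q | ~R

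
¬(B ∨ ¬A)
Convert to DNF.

¬B ∧ A

¬(B ∨ ¬A)
= ¬B ∧ ¬¬A   [De Morgan]
= ¬B ∧ A   [double negation]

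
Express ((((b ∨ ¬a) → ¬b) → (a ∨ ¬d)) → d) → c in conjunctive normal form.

¬d ∨ c

((((b ∨ ¬a) → ¬b) → (a ∨ ¬d)) → d) → c
⇔ ¬((((b ∨ ¬a) → ¬b) → (a ∨ ¬d)) → d) ∨ c   — eliminate →
⇔ ¬(¬(((b ∨ ¬a) → ¬b) → (a ∨ ¬d)) ∨ d) ∨ c   — eliminate →
⇔ ¬(¬(¬((b ∨ ¬a) → ¬b) ∨ a ∨ ¬d) ∨ d) ∨ c   — eliminate →
⇔ ¬(¬(¬(¬(b ∨ ¬a) ∨ ¬b) ∨ a ∨ ¬d) ∨ d) ∨ c   — eliminate →
⇔ (¬¬(¬(¬(b ∨ ¬a) ∨ ¬b) ∨ a ∨ ¬d) ∧ ¬d) ∨ c   — De Morgan
⇔ ((¬(¬(b ∨ ¬a) ∨ ¬b) ∨ a ∨ ¬d) ∧ ¬d) ∨ c   — double negation
⇔ (((¬¬(b ∨ ¬a) ∧ ¬¬b) ∨ a ∨ ¬d) ∧ ¬d) ∨ c   — De Morgan
⇔ ((((b ∨ ¬a) ∧ ¬¬b) ∨ a ∨ ¬d) ∧ ¬d) ∨ c   — double negation
⇔ ((((b ∨ ¬a) ∧ b) ∨ a ∨ ¬d) ∧ ¬d) ∨ c   — double negation
⇔ (b ∨ ¬a ∨ a ∨ ¬d ∨ c) ∧ (b ∨ a ∨ ¬d ∨ c) ∧ (¬d ∨ c)   — distribute ∨ over ∧
⇔ ¬d ∨ c   — simplify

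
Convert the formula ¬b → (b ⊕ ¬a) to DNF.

b ∨ (¬b ∧ ¬a)

¬b → (b ⊕ ¬a)
≡ ¬¬b ∨ (b ⊕ ¬a)   — eliminate →
≡ ¬¬b ∨ (b ∧ ¬¬a) ∨ (¬b ∧ ¬a)   — expand ⊕
≡ b ∨ (b ∧ ¬¬a) ∨ (¬b ∧ ¬a)   — double negation
≡ b ∨ (b ∧ a) ∨ (¬b ∧ ¬a)   — double negation
≡ b ∨ (¬b ∧ ¬a)   — simplify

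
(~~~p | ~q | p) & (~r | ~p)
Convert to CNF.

~r | ~p

(~~~p | ~q | p) & (~r | ~p)
≡ (~p | ~q | p) & (~r | ~p)
≡ ~r | ~p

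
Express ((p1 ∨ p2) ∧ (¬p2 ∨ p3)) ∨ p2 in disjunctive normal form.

(p1 ∧ ¬p2) ∨ (p1 ∧ p3) ∨ p2

((p1 ∨ p2) ∧ (¬p2 ∨ p3)) ∨ p2
≡ (p1 ∧ ¬p2) ∨ (p1 ∧ p3) ∨ (p2 ∧ ¬p2) ∨ (p2 ∧ p3) ∨ p2   (distribute ∧ over ∨)
≡ (p1 ∧ ¬p2) ∨ (p1 ∧ p3) ∨ p2   (simplify)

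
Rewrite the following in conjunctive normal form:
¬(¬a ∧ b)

¬(¬a ∧ b)
≡ ¬¬a ∨ ¬b   [De Morgan]
≡ a ∨ ¬b   [double negation]

a ∨ ¬b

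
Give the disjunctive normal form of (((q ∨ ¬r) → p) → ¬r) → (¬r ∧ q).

(¬q ∧ r) ∨ (p ∧ r) ∨ (¬r ∧ q)

(((q ∨ ¬r) → p) → ¬r) → (¬r ∧ q)
⇔ ¬(((q ∨ ¬r) → p) → ¬r) ∨ (¬r ∧ q)   [eliminate →]
⇔ ¬(¬((q ∨ ¬r) → p) ∨ ¬r) ∨ (¬r ∧ q)   [eliminate →]
⇔ ¬(¬(¬(q ∨ ¬r) ∨ p) ∨ ¬r) ∨ (¬r ∧ q)   [eliminate →]
⇔ (¬¬(¬(q ∨ ¬r) ∨ p) ∧ ¬¬r) ∨ (¬r ∧ q)   [De Morgan]
⇔ ((¬(q ∨ ¬r) ∨ p) ∧ ¬¬r) ∨ (¬r ∧ q)   [double negation]
⇔ (((¬q ∧ ¬¬r) ∨ p) ∧ ¬¬r) ∨ (¬r ∧ q)   [De Morgan]
⇔ (((¬q ∧ r) ∨ p) ∧ ¬¬r) ∨ (¬r ∧ q)   [double negation]
⇔ (((¬q ∧ r) ∨ p) ∧ r) ∨ (¬r ∧ q)   [double negation]
⇔ (¬q ∧ r ∧ r) ∨ (p ∧ r) ∨ (¬r ∧ q)   [distribute ∧ over ∨]
⇔ (¬q ∧ r) ∨ (p ∧ r) ∨ (¬r ∧ q)   [simplify]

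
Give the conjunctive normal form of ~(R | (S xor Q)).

~(R | (S xor Q))
≡ ~(R | ((S | Q) & ~(S & Q)))   [expand xor]
≡ ~R & ~((S | Q) & ~(S & Q))   [De Morgan]
≡ ~R & (~(S | Q) | ~~(S & Q))   [De Morgan]
≡ ~R & ((~S & ~Q) | ~~(S & Q))   [De Morgan]
≡ ~R & ((~S & ~Q) | (S & Q))   [double negation]
≡ ~R & (~S | S) & (~S | Q) & (~Q | S) & (~Q | Q)   [distribute | over &]
≡ ~R & (~S | Q) & (~Q | S)   [simplify]

~R & (~S | Q) & (~Q | S)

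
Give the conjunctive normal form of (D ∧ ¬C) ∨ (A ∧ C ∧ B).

(D ∨ A) ∧ (D ∨ C) ∧ (D ∨ B) ∧ (¬C ∨ A) ∧ (¬C ∨ B)

(D ∧ ¬C) ∨ (A ∧ C ∧ B)
≡ (D ∨ A) ∧ (D ∨ C) ∧ (D ∨ B) ∧ (¬C ∨ A) ∧ (¬C ∨ C) ∧ (¬C ∨ B)   — distribute ∨ over ∧
≡ (D ∨ A) ∧ (D ∨ C) ∧ (D ∨ B) ∧ (¬C ∨ A) ∧ (¬C ∨ B)   — simplify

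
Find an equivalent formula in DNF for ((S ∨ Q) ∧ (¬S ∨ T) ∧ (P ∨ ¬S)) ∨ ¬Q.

((S ∨ Q) ∧ (¬S ∨ T) ∧ (P ∨ ¬S)) ∨ ¬Q
= (S ∧ ¬S ∧ P) ∨ (S ∧ ¬S ∧ ¬S) ∨ (S ∧ T ∧ P) ∨ (S ∧ T ∧ ¬S) ∨ (Q ∧ ¬S ∧ P) ∨ (Q ∧ ¬S ∧ ¬S) ∨ (Q ∧ T ∧ P) ∨ (Q ∧ T ∧ ¬S) ∨ ¬Q   [distribute ∧ over ∨]
= (S ∧ T ∧ P) ∨ (Q ∧ ¬S) ∨ (Q ∧ T ∧ P) ∨ ¬Q   [simplify]

(S ∧ T ∧ P) ∨ (Q ∧ ¬S) ∨ (Q ∧ T ∧ P) ∨ ¬Q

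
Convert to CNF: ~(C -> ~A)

C & A

~(C -> ~A)
⇔ ~(~C | ~A)   — eliminate ->
⇔ ~~C & ~~A   — De Morgan
⇔ C & ~~A   — double negation
⇔ C & A   — double negation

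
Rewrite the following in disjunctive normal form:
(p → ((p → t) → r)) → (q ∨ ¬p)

(p ∧ t ∧ ¬r) ∨ q ∨ ¬p

(p → ((p → t) → r)) → (q ∨ ¬p)
= ¬(p → ((p → t) → r)) ∨ q ∨ ¬p   [eliminate →]
= ¬(¬p ∨ ((p → t) → r)) ∨ q ∨ ¬p   [eliminate →]
= ¬(¬p ∨ ¬(p → t) ∨ r) ∨ q ∨ ¬p   [eliminate →]
= ¬(¬p ∨ ¬(¬p ∨ t) ∨ r) ∨ q ∨ ¬p   [eliminate →]
= (¬¬p ∧ ¬¬(¬p ∨ t) ∧ ¬r) ∨ q ∨ ¬p   [De Morgan]
= (p ∧ ¬¬(¬p ∨ t) ∧ ¬r) ∨ q ∨ ¬p   [double negation]
= (p ∧ (¬p ∨ t) ∧ ¬r) ∨ q ∨ ¬p   [double negation]
= (p ∧ ¬p ∧ ¬r) ∨ (p ∧ t ∧ ¬r) ∨ q ∨ ¬p   [distribute ∧ over ∨]
= (p ∧ t ∧ ¬r) ∨ q ∨ ¬p   [simplify]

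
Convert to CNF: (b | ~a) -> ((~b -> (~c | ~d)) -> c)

(~b | c) & (a | c)

(b | ~a) -> ((~b -> (~c | ~d)) -> c)
≡ ~(b | ~a) | ((~b -> (~c | ~d)) -> c)   — eliminate ->
≡ ~(b | ~a) | ~(~b -> (~c | ~d)) | c   — eliminate ->
≡ ~(b | ~a) | ~(~~b | ~c | ~d) | c   — eliminate ->
≡ (~b & ~~a) | ~(~~b | ~c | ~d) | c   — De Morgan
≡ (~b & a) | ~(~~b | ~c | ~d) | c   — double negation
≡ (~b & a) | (~~~b & ~~c & ~~d) | c   — De Morgan
≡ (~b & a) | (~b & ~~c & ~~d) | c   — double negation
≡ (~b & a) | (~b & c & ~~d) | c   — double negation
≡ (~b & a) | (~b & c & d) | c   — double negation
≡ (~b | ~b | c) & (~b | c | c) & (~b | d | c) & (a | ~b | c) & (a | c | c) & (a | d | c)   — distribute | over &
≡ (~b | c) & (a | c)   — simplify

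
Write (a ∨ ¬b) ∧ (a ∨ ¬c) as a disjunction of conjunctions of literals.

a ∨ (¬b ∧ ¬c)

(a ∨ ¬b) ∧ (a ∨ ¬c)
≡ (a ∧ a) ∨ (a ∧ ¬c) ∨ (¬b ∧ a) ∨ (¬b ∧ ¬c)   (distribute ∧ over ∨)
≡ a ∨ (¬b ∧ ¬c)   (simplify)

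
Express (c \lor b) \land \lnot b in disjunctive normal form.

c \land \lnot b

(c \lor b) \land \lnot b
≡ (c \land \lnot b) \lor (b \land \lnot b)
≡ c \land \lnot b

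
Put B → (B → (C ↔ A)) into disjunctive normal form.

B → (B → (C ↔ A))
≡ ¬B ∨ (B → (C ↔ A))   — eliminate →
≡ ¬B ∨ ¬B ∨ (C ↔ A)   — eliminate →
≡ ¬B ∨ ¬B ∨ ((C → A) ∧ (A → C))   — eliminate ↔
≡ ¬B ∨ ¬B ∨ ((¬C ∨ A) ∧ (A → C))   — eliminate →
≡ ¬B ∨ ¬B ∨ ((¬C ∨ A) ∧ (¬A ∨ C))   — eliminate →
≡ ¬B ∨ ¬B ∨ (¬C ∧ ¬A) ∨ (¬C ∧ C) ∨ (A ∧ ¬A) ∨ (A ∧ C)   — distribute ∧ over ∨
≡ ¬B ∨ (¬C ∧ ¬A) ∨ (A ∧ C)   — simplify

¬B ∨ (¬C ∧ ¬A) ∨ (A ∧ C)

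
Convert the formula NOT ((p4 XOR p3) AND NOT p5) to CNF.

(NOT p4 OR p3 OR p5) AND (NOT p3 OR p4 OR p5)

NOT ((p4 XOR p3) AND NOT p5)
≡ NOT ((p4 OR p3) AND NOT (p4 AND p3) AND NOT p5)   [expand XOR]
≡ NOT (p4 OR p3) OR NOT NOT (p4 AND p3) OR NOT NOT p5   [De Morgan]
≡ (NOT p4 AND NOT p3) OR NOT NOT (p4 AND p3) OR NOT NOT p5   [De Morgan]
≡ (NOT p4 AND NOT p3) OR (p4 AND p3) OR NOT NOT p5   [double negation]
≡ (NOT p4 AND NOT p3) OR (p4 AND p3) OR p5   [double negation]
≡ (NOT p4 OR p4 OR p5) AND (NOT p4 OR p3 OR p5) AND (NOT p3 OR p4 OR p5) AND (NOT p3 OR p3 OR p5)   [distribute OR over AND]
≡ (NOT p4 OR p3 OR p5) AND (NOT p3 OR p4 OR p5)   [simplify]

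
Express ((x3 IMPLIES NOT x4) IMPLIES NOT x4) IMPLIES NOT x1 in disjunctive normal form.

((x3 IMPLIES NOT x4) IMPLIES NOT x4) IMPLIES NOT x1
= NOT ((x3 IMPLIES NOT x4) IMPLIES NOT x4) OR NOT x1   [eliminate IMPLIES]
= NOT (NOT (x3 IMPLIES NOT x4) OR NOT x4) OR NOT x1   [eliminate IMPLIES]
= NOT (NOT (NOT x3 OR NOT x4) OR NOT x4) OR NOT x1   [eliminate IMPLIES]
= (NOT NOT (NOT x3 OR NOT x4) AND NOT NOT x4) OR NOT x1   [De Morgan]
= ((NOT x3 OR NOT x4) AND NOT NOT x4) OR NOT x1   [double negation]
= ((NOT x3 OR NOT x4) AND x4) OR NOT x1   [double negation]
= (NOT x3 AND x4) OR (NOT x4 AND x4) OR NOT x1   [distribute AND over OR]
= (NOT x3 AND x4) OR NOT x1   [simplify]

(NOT x3 AND x4) OR NOT x1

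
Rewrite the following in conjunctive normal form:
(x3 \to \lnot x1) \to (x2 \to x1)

(x3 \to \lnot x1) \to (x2 \to x1)
≡ \lnot (x3 \to \lnot x1) \lor (x2 \to x1)   [eliminate \to]
≡ \lnot (\lnot x3 \lor \lnot x1) \lor (x2 \to x1)   [eliminate \to]
≡ \lnot (\lnot x3 \lor \lnot x1) \lor \lnot x2 \lor x1   [eliminate \to]
≡ \lnot \lnot x3 \land \lnot \lnot x1 \lor \lnot x2 \lor x1   [De Morgan]
≡ x3 \land \lnot \lnot x1 \lor \lnot x2 \lor x1   [double negation]
≡ x3 \land x1 \lor \lnot x2 \lor x1   [double negation]
≡ (x3 \lor \lnot x2 \lor x1) \land (x1 \lor \lnot x2 \lor x1)   [distribute \lor over \land]
≡ x1 \lor \lnot x2   [simplify]

x1 \lor \lnot x2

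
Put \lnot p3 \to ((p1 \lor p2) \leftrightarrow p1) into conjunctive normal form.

\lnot p3 \to ((p1 \lor p2) \leftrightarrow p1)
≡ \lnot \lnot p3 \lor ((p1 \lor p2) \leftrightarrow p1)
≡ \lnot \lnot p3 \lor (((p1 \lor p2) \to p1) \land (p1 \to (p1 \lor p2)))
≡ \lnot \lnot p3 \lor ((\lnot (p1 \lor p2) \lor p1) \land (p1 \to (p1 \lor p2)))
≡ \lnot \lnot p3 \lor ((\lnot (p1 \lor p2) \lor p1) \land (\lnot p1 \lor p1 \lor p2))
≡ p3 \lor ((\lnot (p1 \lor p2) \lor p1) \land (\lnot p1 \lor p1 \lor p2))
≡ p3 \lor (((\lnot p1 \land \lnot p2) \lor p1) \land (\lnot p1 \lor p1 \lor p2))
≡ (p3 \lor \lnot p1 \lor p1) \land (p3 \lor \lnot p2 \lor p1) \land (p3 \lor \lnot p1 \lor p1 \lor p2)
≡ p3 \lor \lnot p2 \lor p1

p3 \lor \lnot p2 \lor p1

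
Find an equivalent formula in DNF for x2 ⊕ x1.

(x2 ∧ ¬x1) ∨ (¬x2 ∧ x1)

x2 ⊕ x1
≡ (x2 ∧ ¬x1) ∨ (¬x2 ∧ x1)   [expand ⊕]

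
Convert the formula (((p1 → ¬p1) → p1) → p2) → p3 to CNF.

(((p1 → ¬p1) → p1) → p2) → p3
⇔ ¬(((p1 → ¬p1) → p1) → p2) ∨ p3   (eliminate →)
⇔ ¬(¬((p1 → ¬p1) → p1) ∨ p2) ∨ p3   (eliminate →)
⇔ ¬(¬(¬(p1 → ¬p1) ∨ p1) ∨ p2) ∨ p3   (eliminate →)
⇔ ¬(¬(¬(¬p1 ∨ ¬p1) ∨ p1) ∨ p2) ∨ p3   (eliminate →)
⇔ (¬¬(¬(¬p1 ∨ ¬p1) ∨ p1) ∧ ¬p2) ∨ p3   (De Morgan)
⇔ ((¬(¬p1 ∨ ¬p1) ∨ p1) ∧ ¬p2) ∨ p3   (double negation)
⇔ (((¬¬p1 ∧ ¬¬p1) ∨ p1) ∧ ¬p2) ∨ p3   (De Morgan)
⇔ (((p1 ∧ ¬¬p1) ∨ p1) ∧ ¬p2) ∨ p3   (double negation)
⇔ (((p1 ∧ p1) ∨ p1) ∧ ¬p2) ∨ p3   (double negation)
⇔ (p1 ∨ p1 ∨ p3) ∧ (p1 ∨ p1 ∨ p3) ∧ (¬p2 ∨ p3)   (distribute ∨ over ∧)
⇔ (p1 ∨ p3) ∧ (¬p2 ∨ p3)   (simplify)

(p1 ∨ p3) ∧ (¬p2 ∨ p3)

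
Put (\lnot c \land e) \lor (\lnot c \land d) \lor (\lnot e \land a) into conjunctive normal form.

(\lnot c \lor \lnot e) \land (\lnot c \lor a) \land (e \lor d \lor a)

(\lnot c \land e) \lor (\lnot c \land d) \lor (\lnot e \land a)
≡ (\lnot c \lor \lnot c \lor \lnot e) \land (\lnot c \lor \lnot c \lor a) \land (\lnot c \lor d \lor \lnot e) \land (\lnot c \lor d \lor a) \land (e \lor \lnot c \lor \lnot e) \land (e \lor \lnot c \lor a) \land (e \lor d \lor \lnot e) \land (e \lor d \lor a)   — distribute \lor over \land
≡ (\lnot c \lor \lnot e) \land (\lnot c \lor a) \land (e \lor d \lor a)   — simplify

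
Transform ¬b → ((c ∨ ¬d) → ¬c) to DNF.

b ∨ ¬c

¬b → ((c ∨ ¬d) → ¬c)
≡ ¬¬b ∨ ((c ∨ ¬d) → ¬c)
≡ ¬¬b ∨ ¬(c ∨ ¬d) ∨ ¬c
≡ b ∨ ¬(c ∨ ¬d) ∨ ¬c
≡ b ∨ (¬c ∧ ¬¬d) ∨ ¬c
≡ b ∨ (¬c ∧ d) ∨ ¬c
≡ b ∨ ¬c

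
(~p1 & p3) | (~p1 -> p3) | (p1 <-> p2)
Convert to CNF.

(~p1 & p3) | (~p1 -> p3) | (p1 <-> p2)
≡ (~p1 & p3) | ~~p1 | p3 | (p1 <-> p2)   — eliminate ->
≡ (~p1 & p3) | ~~p1 | p3 | ((p1 -> p2) & (p2 -> p1))   — eliminate <->
≡ (~p1 & p3) | ~~p1 | p3 | ((~p1 | p2) & (p2 -> p1))   — eliminate ->
≡ (~p1 & p3) | ~~p1 | p3 | ((~p1 | p2) & (~p2 | p1))   — eliminate ->
≡ (~p1 & p3) | p1 | p3 | ((~p1 | p2) & (~p2 | p1))   — double negation
≡ (~p1 | p1 | p3 | ~p1 | p2) & (~p1 | p1 | p3 | ~p2 | p1) & (p3 | p1 | p3 | ~p1 | p2) & (p3 | p1 | p3 | ~p2 | p1)   — distribute | over &
≡ p3 | p1 | ~p2   — simplify

p3 | p1 | ~p2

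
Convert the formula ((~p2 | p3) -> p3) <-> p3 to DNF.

(~p2 & ~p3) | p3

((~p2 | p3) -> p3) <-> p3
= (((~p2 | p3) -> p3) -> p3) & (p3 -> ((~p2 | p3) -> p3))   [eliminate <->]
= (~((~p2 | p3) -> p3) | p3) & (p3 -> ((~p2 | p3) -> p3))   [eliminate ->]
= (~(~(~p2 | p3) | p3) | p3) & (p3 -> ((~p2 | p3) -> p3))   [eliminate ->]
= (~(~(~p2 | p3) | p3) | p3) & (~p3 | ((~p2 | p3) -> p3))   [eliminate ->]
= (~(~(~p2 | p3) | p3) | p3) & (~p3 | ~(~p2 | p3) | p3)   [eliminate ->]
= ((~~(~p2 | p3) & ~p3) | p3) & (~p3 | ~(~p2 | p3) | p3)   [De Morgan]
= (((~p2 | p3) & ~p3) | p3) & (~p3 | ~(~p2 | p3) | p3)   [double negation]
= (((~p2 | p3) & ~p3) | p3) & (~p3 | (~~p2 & ~p3) | p3)   [De Morgan]
= (((~p2 | p3) & ~p3) | p3) & (~p3 | (p2 & ~p3) | p3)   [double negation]
= (~p2 & ~p3 & ~p3) | (~p2 & ~p3 & p2 & ~p3) | (~p2 & ~p3 & p3) | (p3 & ~p3 & ~p3) | (p3 & ~p3 & p2 & ~p3) | (p3 & ~p3 & p3) | (p3 & ~p3) | (p3 & p2 & ~p3) | (p3 & p3)   [distribute & over |]
= (~p2 & ~p3) | p3   [simplify]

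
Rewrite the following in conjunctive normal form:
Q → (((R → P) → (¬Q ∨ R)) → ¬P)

Q → (((R → P) → (¬Q ∨ R)) → ¬P)
= ¬Q ∨ (((R → P) → (¬Q ∨ R)) → ¬P)   [eliminate →]
= ¬Q ∨ ¬((R → P) → (¬Q ∨ R)) ∨ ¬P   [eliminate →]
= ¬Q ∨ ¬(¬(R → P) ∨ ¬Q ∨ R) ∨ ¬P   [eliminate →]
= ¬Q ∨ ¬(¬(¬R ∨ P) ∨ ¬Q ∨ R) ∨ ¬P   [eliminate →]
= ¬Q ∨ (¬¬(¬R ∨ P) ∧ ¬¬Q ∧ ¬R) ∨ ¬P   [De Morgan]
= ¬Q ∨ ((¬R ∨ P) ∧ ¬¬Q ∧ ¬R) ∨ ¬P   [double negation]
= ¬Q ∨ ((¬R ∨ P) ∧ Q ∧ ¬R) ∨ ¬P   [double negation]
= (¬Q ∨ ¬R ∨ P ∨ ¬P) ∧ (¬Q ∨ Q ∨ ¬P) ∧ (¬Q ∨ ¬R ∨ ¬P)   [distribute ∨ over ∧]
= ¬Q ∨ ¬R ∨ ¬P   [simplify]

¬Q ∨ ¬R ∨ ¬P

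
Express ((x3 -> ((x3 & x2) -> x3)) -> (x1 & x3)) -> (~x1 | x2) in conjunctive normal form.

~x1 | ~x3 | x2

((x3 -> ((x3 & x2) -> x3)) -> (x1 & x3)) -> (~x1 | x2)
⇔ ~((x3 -> ((x3 & x2) -> x3)) -> (x1 & x3)) | ~x1 | x2   (eliminate ->)
⇔ ~(~(x3 -> ((x3 & x2) -> x3)) | (x1 & x3)) | ~x1 | x2   (eliminate ->)
⇔ ~(~(~x3 | ((x3 & x2) -> x3)) | (x1 & x3)) | ~x1 | x2   (eliminate ->)
⇔ ~(~(~x3 | ~(x3 & x2) | x3) | (x1 & x3)) | ~x1 | x2   (eliminate ->)
⇔ (~~(~x3 | ~(x3 & x2) | x3) & ~(x1 & x3)) | ~x1 | x2   (De Morgan)
⇔ ((~x3 | ~(x3 & x2) | x3) & ~(x1 & x3)) | ~x1 | x2   (double negation)
⇔ ((~x3 | ~x3 | ~x2 | x3) & ~(x1 & x3)) | ~x1 | x2   (De Morgan)
⇔ ((~x3 | ~x3 | ~x2 | x3) & (~x1 | ~x3)) | ~x1 | x2   (De Morgan)
⇔ (~x3 | ~x3 | ~x2 | x3 | ~x1 | x2) & (~x1 | ~x3 | ~x1 | x2)   (distribute | over &)
⇔ ~x1 | ~x3 | x2   (simplify)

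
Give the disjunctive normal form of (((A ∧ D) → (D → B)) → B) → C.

(¬A ∧ ¬B) ∨ (¬D ∧ ¬B) ∨ C

(((A ∧ D) → (D → B)) → B) → C
≡ ¬(((A ∧ D) → (D → B)) → B) ∨ C   [eliminate →]
≡ ¬(¬((A ∧ D) → (D → B)) ∨ B) ∨ C   [eliminate →]
≡ ¬(¬(¬(A ∧ D) ∨ (D → B)) ∨ B) ∨ C   [eliminate →]
≡ ¬(¬(¬(A ∧ D) ∨ ¬D ∨ B) ∨ B) ∨ C   [eliminate →]
≡ (¬¬(¬(A ∧ D) ∨ ¬D ∨ B) ∧ ¬B) ∨ C   [De Morgan]
≡ ((¬(A ∧ D) ∨ ¬D ∨ B) ∧ ¬B) ∨ C   [double negation]
≡ ((¬A ∨ ¬D ∨ ¬D ∨ B) ∧ ¬B) ∨ C   [De Morgan]
≡ (¬A ∧ ¬B) ∨ (¬D ∧ ¬B) ∨ (¬D ∧ ¬B) ∨ (B ∧ ¬B) ∨ C   [distribute ∧ over ∨]
≡ (¬A ∧ ¬B) ∨ (¬D ∧ ¬B) ∨ C   [simplify]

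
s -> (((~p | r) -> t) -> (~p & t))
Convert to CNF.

s -> (((~p | r) -> t) -> (~p & t))
= ~s | (((~p | r) -> t) -> (~p & t))   [eliminate ->]
= ~s | ~((~p | r) -> t) | (~p & t)   [eliminate ->]
= ~s | ~(~(~p | r) | t) | (~p & t)   [eliminate ->]
= ~s | (~~(~p | r) & ~t) | (~p & t)   [De Morgan]
= ~s | ((~p | r) & ~t) | (~p & t)   [double negation]
= (~s | ~p | r | ~p) & (~s | ~p | r | t) & (~s | ~t | ~p) & (~s | ~t | t)   [distribute | over &]
= (~s | ~p | r) & (~s | ~t | ~p)   [simplify]

(~s | ~p | r) & (~s | ~t | ~p)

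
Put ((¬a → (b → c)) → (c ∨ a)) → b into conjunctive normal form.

((¬a → (b → c)) → (c ∨ a)) → b
= ¬((¬a → (b → c)) → (c ∨ a)) ∨ b   (eliminate →)
= ¬(¬(¬a → (b → c)) ∨ c ∨ a) ∨ b   (eliminate →)
= ¬(¬(¬¬a ∨ (b → c)) ∨ c ∨ a) ∨ b   (eliminate →)
= ¬(¬(¬¬a ∨ ¬b ∨ c) ∨ c ∨ a) ∨ b   (eliminate →)
= (¬¬(¬¬a ∨ ¬b ∨ c) ∧ ¬c ∧ ¬a) ∨ b   (De Morgan)
= ((¬¬a ∨ ¬b ∨ c) ∧ ¬c ∧ ¬a) ∨ b   (double negation)
= ((a ∨ ¬b ∨ c) ∧ ¬c ∧ ¬a) ∨ b   (double negation)
= (a ∨ ¬b ∨ c ∨ b) ∧ (¬c ∨ b) ∧ (¬a ∨ b)   (distribute ∨ over ∧)
= (¬c ∨ b) ∧ (¬a ∨ b)   (simplify)

(¬c ∨ b) ∧ (¬a ∨ b)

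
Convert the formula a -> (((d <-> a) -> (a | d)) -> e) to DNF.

a -> (((d <-> a) -> (a | d)) -> e)
≡ ~a | (((d <-> a) -> (a | d)) -> e)   (eliminate ->)
≡ ~a | ~((d <-> a) -> (a | d)) | e   (eliminate ->)
≡ ~a | ~(~(d <-> a) | a | d) | e   (eliminate ->)
≡ ~a | ~(~((d -> a) & (a -> d)) | a | d) | e   (eliminate <->)
≡ ~a | ~(~((~d | a) & (a -> d)) | a | d) | e   (eliminate ->)
≡ ~a | ~(~((~d | a) & (~a | d)) | a | d) | e   (eliminate ->)
≡ ~a | (~~((~d | a) & (~a | d)) & ~a & ~d) | e   (De Morgan)
≡ ~a | ((~d | a) & (~a | d) & ~a & ~d) | e   (double negation)
≡ ~a | (~d & ~a & ~a & ~d) | (~d & d & ~a & ~d) | (a & ~a & ~a & ~d) | (a & d & ~a & ~d) | e   (distribute & over |)
≡ ~a | e   (simplify)

~a | e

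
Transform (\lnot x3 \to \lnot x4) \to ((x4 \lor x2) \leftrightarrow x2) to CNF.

(\lnot x3 \to \lnot x4) \to ((x4 \lor x2) \leftrightarrow x2)
≡ \lnot (\lnot x3 \to \lnot x4) \lor ((x4 \lor x2) \leftrightarrow x2)   (eliminate \to)
≡ \lnot (\lnot \lnot x3 \lor \lnot x4) \lor ((x4 \lor x2) \leftrightarrow x2)   (eliminate \to)
≡ \lnot (\lnot \lnot x3 \lor \lnot x4) \lor (((x4 \lor x2) \to x2) \land (x2 \to (x4 \lor x2)))   (eliminate \leftrightarrow)
≡ \lnot (\lnot \lnot x3 \lor \lnot x4) \lor ((\lnot (x4 \lor x2) \lor x2) \land (x2 \to (x4 \lor x2)))   (eliminate \to)
≡ \lnot (\lnot \lnot x3 \lor \lnot x4) \lor ((\lnot (x4 \lor x2) \lor x2) \land (\lnot x2 \lor x4 \lor x2))   (eliminate \to)
≡ (\lnot \lnot \lnot x3 \land \lnot \lnot x4) \lor ((\lnot (x4 \lor x2) \lor x2) \land (\lnot x2 \lor x4 \lor x2))   (De Morgan)
≡ (\lnot x3 \land \lnot \lnot x4) \lor ((\lnot (x4 \lor x2) \lor x2) \land (\lnot x2 \lor x4 \lor x2))   (double negation)
≡ (\lnot x3 \land x4) \lor ((\lnot (x4 \lor x2) \lor x2) \land (\lnot x2 \lor x4 \lor x2))   (double negation)
≡ (\lnot x3 \land x4) \lor (((\lnot x4 \land \lnot x2) \lor x2) \land (\lnot x2 \lor x4 \lor x2))   (De Morgan)
≡ (\lnot x3 \lor \lnot x4 \lor x2) \land (\lnot x3 \lor \lnot x2 \lor x2) \land (\lnot x3 \lor \lnot x2 \lor x4 \lor x2) \land (x4 \lor \lnot x4 \lor x2) \land (x4 \lor \lnot x2 \lor x2) \land (x4 \lor \lnot x2 \lor x4 \lor x2)   (distribute \lor over \land)
≡ \lnot x3 \lor \lnot x4 \lor x2   (simplify)

\lnot x3 \lor \lnot x4 \lor x2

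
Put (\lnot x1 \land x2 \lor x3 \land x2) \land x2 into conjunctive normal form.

(\lnot x1 \lor x3) \land x2

(\lnot x1 \land x2 \lor x3 \land x2) \land x2
= (\lnot x1 \lor x3) \land (\lnot x1 \lor x2) \land (x2 \lor x3) \land (x2 \lor x2) \land x2   [distribute \lor over \land]
= (\lnot x1 \lor x3) \land x2   [simplify]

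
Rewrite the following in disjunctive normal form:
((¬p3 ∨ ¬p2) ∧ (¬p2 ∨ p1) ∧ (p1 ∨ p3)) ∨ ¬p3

(¬p2 ∧ p1) ∨ (¬p2 ∧ p3) ∨ ¬p3

((¬p3 ∨ ¬p2) ∧ (¬p2 ∨ p1) ∧ (p1 ∨ p3)) ∨ ¬p3
⇔ (¬p3 ∧ ¬p2 ∧ p1) ∨ (¬p3 ∧ ¬p2 ∧ p3) ∨ (¬p3 ∧ p1 ∧ p1) ∨ (¬p3 ∧ p1 ∧ p3) ∨ (¬p2 ∧ ¬p2 ∧ p1) ∨ (¬p2 ∧ ¬p2 ∧ p3) ∨ (¬p2 ∧ p1 ∧ p1) ∨ (¬p2 ∧ p1 ∧ p3) ∨ ¬p3   — distribute ∧ over ∨
⇔ (¬p2 ∧ p1) ∨ (¬p2 ∧ p3) ∨ ¬p3   — simplify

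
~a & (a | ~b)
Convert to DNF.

~a & ~b

~a & (a | ~b)
⇔ (~a & a) | (~a & ~b)   [distribute & over |]
⇔ ~a & ~b   [simplify]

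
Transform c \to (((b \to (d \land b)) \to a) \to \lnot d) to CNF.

c \to (((b \to (d \land b)) \to a) \to \lnot d)
≡ \lnot c \lor (((b \to (d \land b)) \to a) \to \lnot d)   (eliminate \to)
≡ \lnot c \lor \lnot ((b \to (d \land b)) \to a) \lor \lnot d   (eliminate \to)
≡ \lnot c \lor \lnot (\lnot (b \to (d \land b)) \lor a) \lor \lnot d   (eliminate \to)
≡ \lnot c \lor \lnot (\lnot (\lnot b \lor (d \land b)) \lor a) \lor \lnot d   (eliminate \to)
≡ \lnot c \lor (\lnot \lnot (\lnot b \lor (d \land b)) \land \lnot a) \lor \lnot d   (De Morgan)
≡ \lnot c \lor ((\lnot b \lor (d \land b)) \land \lnot a) \lor \lnot d   (double negation)
≡ (\lnot c \lor \lnot b \lor d \lor \lnot d) \land (\lnot c \lor \lnot b \lor b \lor \lnot d) \land (\lnot c \lor \lnot a \lor \lnot d)   (distribute \lor over \land)
≡ \lnot c \lor \lnot a \lor \lnot d   (simplify)

\lnot c \lor \lnot a \lor \lnot d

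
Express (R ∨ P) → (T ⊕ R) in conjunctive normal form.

(¬R ∨ ¬T) ∧ (¬P ∨ T ∨ R)

(R ∨ P) → (T ⊕ R)
≡ ¬(R ∨ P) ∨ (T ⊕ R)   [eliminate →]
≡ ¬(R ∨ P) ∨ ((T ∨ R) ∧ ¬(T ∧ R))   [expand ⊕]
≡ (¬R ∧ ¬P) ∨ ((T ∨ R) ∧ ¬(T ∧ R))   [De Morgan]
≡ (¬R ∧ ¬P) ∨ ((T ∨ R) ∧ (¬T ∨ ¬R))   [De Morgan]
≡ (¬R ∨ T ∨ R) ∧ (¬R ∨ ¬T ∨ ¬R) ∧ (¬P ∨ T ∨ R) ∧ (¬P ∨ ¬T ∨ ¬R)   [distribute ∨ over ∧]
≡ (¬R ∨ ¬T) ∧ (¬P ∨ T ∨ R)   [simplify]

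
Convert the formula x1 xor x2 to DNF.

(x1 & ~x2) | (~x1 & x2)

x1 xor x2
≡ (x1 & ~x2) | (~x1 & x2)   [expand xor]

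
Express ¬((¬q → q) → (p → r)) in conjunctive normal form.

¬((¬q → q) → (p → r))
≡ ¬(¬(¬q → q) ∨ (p → r))   — eliminate →
≡ ¬(¬(¬¬q ∨ q) ∨ (p → r))   — eliminate →
≡ ¬(¬(¬¬q ∨ q) ∨ ¬p ∨ r)   — eliminate →
≡ ¬¬(¬¬q ∨ q) ∧ ¬¬p ∧ ¬r   — De Morgan
≡ (¬¬q ∨ q) ∧ ¬¬p ∧ ¬r   — double negation
≡ (q ∨ q) ∧ ¬¬p ∧ ¬r   — double negation
≡ (q ∨ q) ∧ p ∧ ¬r   — double negation
≡ q ∧ p ∧ ¬r   — simplify

q ∧ p ∧ ¬r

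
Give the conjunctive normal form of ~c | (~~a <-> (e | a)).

~c | ~e | a

~c | (~~a <-> (e | a))
⇔ ~c | ((~~a -> (e | a)) & ((e | a) -> ~~a))   — eliminate <->
⇔ ~c | ((~~~a | e | a) & ((e | a) -> ~~a))   — eliminate ->
⇔ ~c | ((~~~a | e | a) & (~(e | a) | ~~a))   — eliminate ->
⇔ ~c | ((~a | e | a) & (~(e | a) | ~~a))   — double negation
⇔ ~c | ((~a | e | a) & ((~e & ~a) | ~~a))   — De Morgan
⇔ ~c | ((~a | e | a) & ((~e & ~a) | a))   — double negation
⇔ (~c | ~a | e | a) & (~c | ~e | a) & (~c | ~a | a)   — distribute | over &
⇔ ~c | ~e | a   — simplify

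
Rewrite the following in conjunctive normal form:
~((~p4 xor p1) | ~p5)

(p4 | p1) & (~p1 | ~p4) & p5

~((~p4 xor p1) | ~p5)
≡ ~(((~p4 | p1) & ~(~p4 & p1)) | ~p5)   [expand xor]
≡ ~((~p4 | p1) & ~(~p4 & p1)) & ~~p5   [De Morgan]
≡ (~(~p4 | p1) | ~~(~p4 & p1)) & ~~p5   [De Morgan]
≡ ((~~p4 & ~p1) | ~~(~p4 & p1)) & ~~p5   [De Morgan]
≡ ((p4 & ~p1) | ~~(~p4 & p1)) & ~~p5   [double negation]
≡ ((p4 & ~p1) | (~p4 & p1)) & ~~p5   [double negation]
≡ ((p4 & ~p1) | (~p4 & p1)) & p5   [double negation]
≡ (p4 | ~p4) & (p4 | p1) & (~p1 | ~p4) & (~p1 | p1) & p5   [distribute | over &]
≡ (p4 | p1) & (~p1 | ~p4) & p5   [simplify]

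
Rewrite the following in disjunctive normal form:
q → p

¬q ∨ p

q → p
= ¬q ∨ p   — eliminate →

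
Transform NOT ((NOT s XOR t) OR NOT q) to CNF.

NOT ((NOT s XOR t) OR NOT q)
⇔ NOT (((NOT s OR t) AND NOT (NOT s AND t)) OR NOT q)   [expand XOR]
⇔ NOT ((NOT s OR t) AND NOT (NOT s AND t)) AND NOT NOT q   [De Morgan]
⇔ (NOT (NOT s OR t) OR NOT NOT (NOT s AND t)) AND NOT NOT q   [De Morgan]
⇔ ((NOT NOT s AND NOT t) OR NOT NOT (NOT s AND t)) AND NOT NOT q   [De Morgan]
⇔ ((s AND NOT t) OR NOT NOT (NOT s AND t)) AND NOT NOT q   [double negation]
⇔ ((s AND NOT t) OR (NOT s AND t)) AND NOT NOT q   [double negation]
⇔ ((s AND NOT t) OR (NOT s AND t)) AND q   [double negation]
⇔ (s OR NOT s) AND (s OR t) AND (NOT t OR NOT s) AND (NOT t OR t) AND q   [distribute OR over AND]
⇔ (s OR t) AND (NOT t OR NOT s) AND q   [simplify]

(s OR t) AND (NOT t OR NOT s) AND q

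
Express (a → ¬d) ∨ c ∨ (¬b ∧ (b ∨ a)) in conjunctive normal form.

¬a ∨ ¬d ∨ c ∨ ¬b

(a → ¬d) ∨ c ∨ (¬b ∧ (b ∨ a))
⇔ ¬a ∨ ¬d ∨ c ∨ (¬b ∧ (b ∨ a))   — eliminate →
⇔ (¬a ∨ ¬d ∨ c ∨ ¬b) ∧ (¬a ∨ ¬d ∨ c ∨ b ∨ a)   — distribute ∨ over ∧
⇔ ¬a ∨ ¬d ∨ c ∨ ¬b   — simplify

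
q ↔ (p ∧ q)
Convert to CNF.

¬q ∨ p

q ↔ (p ∧ q)
= (q → (p ∧ q)) ∧ ((p ∧ q) → q)   [eliminate ↔]
= (¬q ∨ (p ∧ q)) ∧ ((p ∧ q) → q)   [eliminate →]
= (¬q ∨ (p ∧ q)) ∧ (¬(p ∧ q) ∨ q)   [eliminate →]
= (¬q ∨ (p ∧ q)) ∧ (¬p ∨ ¬q ∨ q)   [De Morgan]
= (¬q ∨ p) ∧ (¬q ∨ q) ∧ (¬p ∨ ¬q ∨ q)   [distribute ∨ over ∧]
= ¬q ∨ p   [simplify]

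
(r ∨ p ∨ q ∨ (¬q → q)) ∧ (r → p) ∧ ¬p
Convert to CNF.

(r ∨ p ∨ q ∨ (¬q → q)) ∧ (r → p) ∧ ¬p
⇔ (r ∨ p ∨ q ∨ ¬¬q ∨ q) ∧ (r → p) ∧ ¬p   [eliminate →]
⇔ (r ∨ p ∨ q ∨ ¬¬q ∨ q) ∧ (¬r ∨ p) ∧ ¬p   [eliminate →]
⇔ (r ∨ p ∨ q ∨ q ∨ q) ∧ (¬r ∨ p) ∧ ¬p   [double negation]
⇔ (r ∨ p ∨ q) ∧ (¬r ∨ p) ∧ ¬p   [simplify]

(r ∨ p ∨ q) ∧ (¬r ∨ p) ∧ ¬p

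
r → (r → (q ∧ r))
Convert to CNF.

r → (r → (q ∧ r))
≡ ¬r ∨ (r → (q ∧ r))   — eliminate →
≡ ¬r ∨ ¬r ∨ (q ∧ r)   — eliminate →
≡ (¬r ∨ ¬r ∨ q) ∧ (¬r ∨ ¬r ∨ r)   — distribute ∨ over ∧
≡ ¬r ∨ q   — simplify

¬r ∨ q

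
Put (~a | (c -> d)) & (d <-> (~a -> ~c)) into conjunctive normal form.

(~a | (c -> d)) & (d <-> (~a -> ~c))
⇔ (~a | ~c | d) & (d <-> (~a -> ~c))   [eliminate ->]
⇔ (~a | ~c | d) & (d -> (~a -> ~c)) & ((~a -> ~c) -> d)   [eliminate <->]
⇔ (~a | ~c | d) & (~d | (~a -> ~c)) & ((~a -> ~c) -> d)   [eliminate ->]
⇔ (~a | ~c | d) & (~d | ~~a | ~c) & ((~a -> ~c) -> d)   [eliminate ->]
⇔ (~a | ~c | d) & (~d | ~~a | ~c) & (~(~a -> ~c) | d)   [eliminate ->]
⇔ (~a | ~c | d) & (~d | ~~a | ~c) & (~(~~a | ~c) | d)   [eliminate ->]
⇔ (~a | ~c | d) & (~d | a | ~c) & (~(~~a | ~c) | d)   [double negation]
⇔ (~a | ~c | d) & (~d | a | ~c) & ((~~~a & ~~c) | d)   [De Morgan]
⇔ (~a | ~c | d) & (~d | a | ~c) & ((~a & ~~c) | d)   [double negation]
⇔ (~a | ~c | d) & (~d | a | ~c) & ((~a & c) | d)   [double negation]
⇔ (~a | ~c | d) & (~d | a | ~c) & (~a | d) & (c | d)   [distribute | over &]
⇔ (~d | a | ~c) & (~a | d) & (c | d)   [simplify]

(~d | a | ~c) & (~a | d) & (c | d)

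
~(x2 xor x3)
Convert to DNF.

~(x2 xor x3)
≡ ~((x2 & ~x3) | (~x2 & x3))   [expand xor]
≡ ~(x2 & ~x3) & ~(~x2 & x3)   [De Morgan]
≡ (~x2 | ~~x3) & ~(~x2 & x3)   [De Morgan]
≡ (~x2 | x3) & ~(~x2 & x3)   [double negation]
≡ (~x2 | x3) & (~~x2 | ~x3)   [De Morgan]
≡ (~x2 | x3) & (x2 | ~x3)   [double negation]
≡ (~x2 & x2) | (~x2 & ~x3) | (x3 & x2) | (x3 & ~x3)   [distribute & over |]
≡ (~x2 & ~x3) | (x3 & x2)   [simplify]

(~x2 & ~x3) | (x3 & x2)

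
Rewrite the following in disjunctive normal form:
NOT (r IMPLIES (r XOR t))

NOT (r IMPLIES (r XOR t))
≡ NOT (NOT r OR (r XOR t))   [eliminate IMPLIES]
≡ NOT (NOT r OR (r AND NOT t) OR (NOT r AND t))   [expand XOR]
≡ NOT NOT r AND NOT (r AND NOT t) AND NOT (NOT r AND t)   [De Morgan]
≡ r AND NOT (r AND NOT t) AND NOT (NOT r AND t)   [double negation]
≡ r AND (NOT r OR NOT NOT t) AND NOT (NOT r AND t)   [De Morgan]
≡ r AND (NOT r OR t) AND NOT (NOT r AND t)   [double negation]
≡ r AND (NOT r OR t) AND (NOT NOT r OR NOT t)   [De Morgan]
≡ r AND (NOT r OR t) AND (r OR NOT t)   [double negation]
≡ (r AND NOT r AND r) OR (r AND NOT r AND NOT t) OR (r AND t AND r) OR (r AND t AND NOT t)   [distribute AND over OR]
≡ r AND t   [simplify]

r AND t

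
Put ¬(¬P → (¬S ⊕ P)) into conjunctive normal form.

¬P ∧ (S ∨ P)

¬(¬P → (¬S ⊕ P))
⇔ ¬(¬¬P ∨ (¬S ⊕ P))   [eliminate →]
⇔ ¬(¬¬P ∨ ((¬S ∨ P) ∧ ¬(¬S ∧ P)))   [expand ⊕]
⇔ ¬¬¬P ∧ ¬((¬S ∨ P) ∧ ¬(¬S ∧ P))   [De Morgan]
⇔ ¬P ∧ ¬((¬S ∨ P) ∧ ¬(¬S ∧ P))   [double negation]
⇔ ¬P ∧ (¬(¬S ∨ P) ∨ ¬¬(¬S ∧ P))   [De Morgan]
⇔ ¬P ∧ ((¬¬S ∧ ¬P) ∨ ¬¬(¬S ∧ P))   [De Morgan]
⇔ ¬P ∧ ((S ∧ ¬P) ∨ ¬¬(¬S ∧ P))   [double negation]
⇔ ¬P ∧ ((S ∧ ¬P) ∨ (¬S ∧ P))   [double negation]
⇔ ¬P ∧ (S ∨ ¬S) ∧ (S ∨ P) ∧ (¬P ∨ ¬S) ∧ (¬P ∨ P)   [distribute ∨ over ∧]
⇔ ¬P ∧ (S ∨ P)   [simplify]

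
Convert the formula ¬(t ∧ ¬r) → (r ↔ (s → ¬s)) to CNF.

(t ∨ s ∨ r) ∧ (¬r ∨ ¬s)

¬(t ∧ ¬r) → (r ↔ (s → ¬s))
≡ ¬¬(t ∧ ¬r) ∨ (r ↔ (s → ¬s))   (eliminate →)
≡ ¬¬(t ∧ ¬r) ∨ ((r → (s → ¬s)) ∧ ((s → ¬s) → r))   (eliminate ↔)
≡ ¬¬(t ∧ ¬r) ∨ ((¬r ∨ (s → ¬s)) ∧ ((s → ¬s) → r))   (eliminate →)
≡ ¬¬(t ∧ ¬r) ∨ ((¬r ∨ ¬s ∨ ¬s) ∧ ((s → ¬s) → r))   (eliminate →)
≡ ¬¬(t ∧ ¬r) ∨ ((¬r ∨ ¬s ∨ ¬s) ∧ (¬(s → ¬s) ∨ r))   (eliminate →)
≡ ¬¬(t ∧ ¬r) ∨ ((¬r ∨ ¬s ∨ ¬s) ∧ (¬(¬s ∨ ¬s) ∨ r))   (eliminate →)
≡ (t ∧ ¬r) ∨ ((¬r ∨ ¬s ∨ ¬s) ∧ (¬(¬s ∨ ¬s) ∨ r))   (double negation)
≡ (t ∧ ¬r) ∨ ((¬r ∨ ¬s ∨ ¬s) ∧ ((¬¬s ∧ ¬¬s) ∨ r))   (De Morgan)
≡ (t ∧ ¬r) ∨ ((¬r ∨ ¬s ∨ ¬s) ∧ ((s ∧ ¬¬s) ∨ r))   (double negation)
≡ (t ∧ ¬r) ∨ ((¬r ∨ ¬s ∨ ¬s) ∧ ((s ∧ s) ∨ r))   (double negation)
≡ (t ∨ ¬r ∨ ¬s ∨ ¬s) ∧ (t ∨ s ∨ r) ∧ (t ∨ s ∨ r) ∧ (¬r ∨ ¬r ∨ ¬s ∨ ¬s) ∧ (¬r ∨ s ∨ r) ∧ (¬r ∨ s ∨ r)   (distribute ∨ over ∧)
≡ (t ∨ s ∨ r) ∧ (¬r ∨ ¬s)   (simplify)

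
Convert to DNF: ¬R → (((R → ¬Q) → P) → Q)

R ∨ (¬R ∧ ¬P) ∨ (¬Q ∧ ¬P) ∨ Q

¬R → (((R → ¬Q) → P) → Q)
⇔ ¬¬R ∨ (((R → ¬Q) → P) → Q)
⇔ ¬¬R ∨ ¬((R → ¬Q) → P) ∨ Q
⇔ ¬¬R ∨ ¬(¬(R → ¬Q) ∨ P) ∨ Q
⇔ ¬¬R ∨ ¬(¬(¬R ∨ ¬Q) ∨ P) ∨ Q
⇔ R ∨ ¬(¬(¬R ∨ ¬Q) ∨ P) ∨ Q
⇔ R ∨ (¬¬(¬R ∨ ¬Q) ∧ ¬P) ∨ Q
⇔ R ∨ ((¬R ∨ ¬Q) ∧ ¬P) ∨ Q
⇔ R ∨ (¬R ∧ ¬P) ∨ (¬Q ∧ ¬P) ∨ Q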